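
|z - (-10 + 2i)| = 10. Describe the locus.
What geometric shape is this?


|z - z0| = r is a circle with center z0 and radius r.
Center = (-10, 2), radius = 10

Circle with center (-10, 2) and radius 10


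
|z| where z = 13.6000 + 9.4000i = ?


|z| = sqrt(13.6^2 + 9.4^2) = sqrt(184.96 + 88.36) = sqrt(273.32) = 16.5324

|z| = 16.5324


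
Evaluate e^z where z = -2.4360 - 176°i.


e^-2.4360 = 0.0875
cos(-176°) = -0.9976
sin(-176°) = -0.0698
Real = 0.0875*(-0.9976) = -0.0873
Imag = 0.0875*(-0.0698) = -0.0061

-0.0873 - 0.0061i


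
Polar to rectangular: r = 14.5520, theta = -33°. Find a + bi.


a = 14.5520*cos(-33°) = 14.5520*0.83867 = 12.2043
b = 14.5520*sin(-33°) = 14.5520*(-0.54464) = -7.9256

12.2043 - 7.9256i


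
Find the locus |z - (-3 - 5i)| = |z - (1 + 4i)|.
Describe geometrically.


Equal distances means the locus is the perpendicular bisector of z1 and z2.
Midpoint = ((-3+1)/2, (-5+4)/2) = (-1.0000, -0.5000)

Perpendicular bisector through (-1.0000, -0.5000)


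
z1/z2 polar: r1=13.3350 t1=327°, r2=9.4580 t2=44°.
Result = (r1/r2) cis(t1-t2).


r = 13.3350 / 9.4580 = 1.4099
theta = 327° - 44° = 283° = 283° (mod 360)

1.4099 cis(283°)


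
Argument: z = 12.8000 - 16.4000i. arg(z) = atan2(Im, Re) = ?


Re = 12.8, Im = -16.4
arg = atan2(-16.4, 12.8) = -52.0284 degrees

arg(z) = -52.0284 degrees


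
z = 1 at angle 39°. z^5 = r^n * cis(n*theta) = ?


r^5 = 1^5 = 1
n*theta = 5*39° = 195° = 195° (mod 360)
a = 1*cos(195°) = -0.9659
b = 1*sin(195°) = -0.2588

1 cis(195°) = -0.9659 - 0.2588i


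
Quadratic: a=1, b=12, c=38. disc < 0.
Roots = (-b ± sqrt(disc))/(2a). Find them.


disc = 12^2 - 4*1*38 = 144 - 152 = -8
sqrt(|disc|) = sqrt(8) = 2.8284
Real part = -12/(2*1) = -6.0000
Imag part = 2.8284/(2*1) = 1.4142

-6.0000 ± 1.4142i


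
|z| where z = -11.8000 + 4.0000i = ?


|z| = sqrt((-11.8)^2 + 4^2) = sqrt(139.24 + 16) = sqrt(155.24) = 12.4595

|z| = 12.4595


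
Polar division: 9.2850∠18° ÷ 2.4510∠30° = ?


r = 9.2850 / 2.4510 = 3.7882
theta = 18° - 30° = -12° = 348° (mod 360)

3.7882 cis(348°)


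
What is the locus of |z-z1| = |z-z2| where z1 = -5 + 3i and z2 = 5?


Equal distances means the locus is the perpendicular bisector of z1 and z2.
Midpoint = ((-5+5)/2, (3+0)/2) = (0, 1.5000)

Perpendicular bisector through (0, 1.5000)


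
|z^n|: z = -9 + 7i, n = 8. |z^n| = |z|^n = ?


|z| = sqrt(81+49) = sqrt(130) = 11.4018
|z^8| = |z|^8 = (sqrt(130))^8 = 130^4 = 285610000

|z^8| = 285610000


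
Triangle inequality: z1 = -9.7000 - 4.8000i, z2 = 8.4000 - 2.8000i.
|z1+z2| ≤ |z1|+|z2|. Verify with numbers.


|z1| = sqrt((-9.7)^2 + (-4.8)^2) = sqrt(117.13) = 10.8227
|z2| = sqrt(8.4^2 + (-2.8)^2) = sqrt(78.4) = 8.8544
z1+z2 = -1.3000 - 7.6000i
|z1+z2| = sqrt(59.45) = 7.7104
|z1|+|z2| = 10.8227 + 8.8544 = 19.6771

|z1+z2| = 7.7104 ≤ |z1|+|z2| = 19.6771 (verified)


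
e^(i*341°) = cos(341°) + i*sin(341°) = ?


cos(341°) = 0.9455
sin(341°) = -0.3256

e^(i*341°) = 0.9455 - 0.3256i


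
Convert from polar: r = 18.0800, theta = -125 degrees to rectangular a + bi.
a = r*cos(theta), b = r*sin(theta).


a = 18.0800*cos(-125°) = 18.0800*(-0.57358) = -10.3703
b = 18.0800*sin(-125°) = 18.0800*(-0.819152) = -14.8103

-10.3703 - 14.8103i


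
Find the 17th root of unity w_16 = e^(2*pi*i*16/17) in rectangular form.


Angle = 360*16/17 = 338.8235°
a = cos(338.8235°) = 0.9325
b = sin(338.8235°) = -0.3612

0.9325 - 0.3612i


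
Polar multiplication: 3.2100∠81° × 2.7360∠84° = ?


r = 3.2100 * 2.7360 = 8.7826
theta = 81° + 84° = 165° = 165° (mod 360)

8.7826 cis(165°)


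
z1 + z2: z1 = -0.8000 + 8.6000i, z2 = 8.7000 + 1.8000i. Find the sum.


Real: -0.8 + 8.7 = 7.9
Imag: 8.6 + 1.8 = 10.4

7.9000 + 10.4000i


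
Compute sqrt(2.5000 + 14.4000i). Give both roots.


|z| = sqrt(6.25+207.36) = 14.6154
sqrt((|z|+a)/2) = sqrt((14.6154+2.5)/2) = sqrt(8.5577) = 2.9254
sqrt((|z|-a)/2) = sqrt((14.6154-2.5)/2) = sqrt(6.0577) = 2.4612

±(2.9254 + 2.4612i) i.e. 2.9254 + 2.4612i and -2.9254 - 2.4612i


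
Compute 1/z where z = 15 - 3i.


|z|^2 = 225+9 = 234
1/z = (15 + 3i)/234

1/z = 0.0641 + 0.0128i


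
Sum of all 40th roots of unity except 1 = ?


With w = e^(2*pi*i/40), all 40 of the 40th roots of unity w^0 = 1, w, ..., w^(39) sum to 0: 1 + w + ... + w^(39) = (1 - w^40)/(1 - w) = 0 since w^40 = 1, w ≠ 1.
Removing the root 1: w + w^2 + ... + w^(39) = 0 - 1 = -1

Sum = -1


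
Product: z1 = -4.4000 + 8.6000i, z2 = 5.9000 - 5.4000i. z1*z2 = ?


Real = -4.4*5.9 - 8.6*(-5.4) = -25.96 - (-46.44) = 20.48
Imag = -4.4*(-5.4) + 5.9*8.6 = 23.76 + 50.74 = 74.5

20.4800 + 74.5000i


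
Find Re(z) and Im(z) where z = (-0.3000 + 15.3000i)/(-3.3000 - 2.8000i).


Multiply by conjugate: (-0.3000 + 15.3000i)(-3.3000 + 2.8000i) / ((-3.3)^2 + (-2.8)^2)
Numerator real = -0.3*(-3.3) + 15.3*(-2.8) = -41.85
Numerator imag = 15.3*(-3.3) - (-0.3)*(-2.8) = -51.33
Denominator = 18.73
Re(z) = -41.85/18.73 = -2.2344
Im(z) = -51.33/18.73 = -2.7405

Re(z) = -2.2344, Im(z) = -2.7405


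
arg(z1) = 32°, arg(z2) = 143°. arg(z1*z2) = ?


arg(z1*z2) = 32° + 143° = 175°
Normalized to (-180°, 180°]: 175°

175°


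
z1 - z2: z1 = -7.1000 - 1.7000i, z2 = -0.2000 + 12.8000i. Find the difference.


Real: -7.1 + 0.2 = -6.9
Imag: -1.7 - 12.8 = -14.5

-6.9000 - 14.5000i


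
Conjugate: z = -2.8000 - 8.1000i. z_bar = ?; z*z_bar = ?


z_bar = -2.8000 + 8.1000i
z*z_bar = (-2.8)^2 + (-8.1)^2 = 7.84 + 65.61 = 73.45

z_bar = -2.8000 + 8.1000i, z*z_bar = 73.45


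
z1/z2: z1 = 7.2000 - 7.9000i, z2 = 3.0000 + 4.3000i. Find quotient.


Conjugate of z2 = 3.0000 - 4.3000i
Numerator: (7.2000 - 7.9000i)(3.0000 - 4.3000i) = -12.3700 - 54.6600i
Denominator: 3^2 + 4.3^2 = 27.49
Result = (-12.3700 - 54.6600i)/27.49

-0.4500 - 1.9884i


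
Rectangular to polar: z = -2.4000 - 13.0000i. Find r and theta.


r = sqrt(5.76+169) = sqrt(174.76) = 13.2197
theta = atan2(-13, -2.4) = -100.4599 degrees

r = 13.2197, theta = -100.4599 degrees


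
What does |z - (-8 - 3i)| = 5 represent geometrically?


|z - z0| = r is a circle with center z0 and radius r.
Center = (-8, -3), radius = 5

Circle with center (-8, -3) and radius 5


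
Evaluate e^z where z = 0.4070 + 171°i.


e^0.4070 = 1.5023
cos(171°) = -0.9877
sin(171°) = 0.1564
Real = 1.5023*(-0.9877) = -1.4838
Imag = 1.5023*0.1564 = 0.2350

-1.4838 + 0.2350i


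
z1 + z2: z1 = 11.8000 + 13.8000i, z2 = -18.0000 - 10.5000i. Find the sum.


Real: 11.8 - 18 = -6.2
Imag: 13.8 - 10.5 = 3.3

-6.2000 + 3.3000i


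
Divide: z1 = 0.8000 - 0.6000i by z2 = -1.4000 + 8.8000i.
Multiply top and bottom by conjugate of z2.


Conjugate of z2 = -1.4000 - 8.8000i
Numerator: (0.8000 - 0.6000i)(-1.4000 - 8.8000i) = -6.4000 - 6.2000i
Denominator: (-1.4)^2 + 8.8^2 = 79.4
Result = (-6.4000 - 6.2000i)/79.4

-0.0806 - 0.0781i


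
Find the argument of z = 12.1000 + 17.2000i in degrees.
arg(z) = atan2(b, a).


Re = 12.1, Im = 17.2
arg = atan2(17.2, 12.1) = 54.8741 degrees

arg(z) = 54.8741 degrees


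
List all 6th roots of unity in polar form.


The 6th roots of unity are cis(360k/6°) for k=0..5
Angle step = 360/6 = 60°
Primitive root: cis(60°)
Primitive root = 0.5000 + 0.8660i

6 roots at angles: 0°, 60°, 120°, 180°, 240°, 300°


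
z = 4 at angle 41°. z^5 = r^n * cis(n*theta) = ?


r^5 = 4^5 = 1024
n*theta = 5*41° = 205° = 205° (mod 360)
a = 1024*cos(205°) = -928.0592
b = 1024*sin(205°) = -432.7611

1024 cis(205°) = -928.0592 - 432.7611i


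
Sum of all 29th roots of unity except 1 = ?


With w = e^(2*pi*i/29), all 29 of the 29th roots of unity w^0 = 1, w, ..., w^(28) sum to 0: 1 + w + ... + w^(28) = (1 - w^29)/(1 - w) = 0 since w^29 = 1, w ≠ 1.
Removing the root 1: w + w^2 + ... + w^(28) = 0 - 1 = -1

Sum = -1


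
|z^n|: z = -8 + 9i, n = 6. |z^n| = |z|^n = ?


|z| = sqrt(64+81) = sqrt(145) = 12.0416
|z^6| = |z|^6 = (sqrt(145))^6 = 145^3 = 3048625

|z^6| = 3048625


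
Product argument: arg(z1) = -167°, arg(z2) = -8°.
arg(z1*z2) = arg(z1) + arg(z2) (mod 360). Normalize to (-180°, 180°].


arg(z1*z2) = -167° - 8° = -175°
Normalized to (-180°, 180°]: -175°

-175°


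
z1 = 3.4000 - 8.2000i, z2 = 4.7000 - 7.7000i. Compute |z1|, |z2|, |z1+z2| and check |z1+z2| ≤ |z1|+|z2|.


|z1| = sqrt(3.4^2 + (-8.2)^2) = sqrt(78.8) = 8.8769
|z2| = sqrt(4.7^2 + (-7.7)^2) = sqrt(81.38) = 9.0211
z1+z2 = 8.1000 - 15.9000i
|z1+z2| = sqrt(318.42) = 17.8443
|z1|+|z2| = 8.8769 + 9.0211 = 17.8980

|z1+z2| = 17.8443 ≤ |z1|+|z2| = 17.8980 (verified)


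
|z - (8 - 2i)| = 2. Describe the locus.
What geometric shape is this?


|z - z0| = r is a circle with center z0 and radius r.
Center = (8, -2), radius = 2

Circle with center (8, -2) and radius 2


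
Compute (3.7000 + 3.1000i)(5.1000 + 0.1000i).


Real = 3.7*5.1 - 3.1*0.1 = 18.87 - 0.31 = 18.56
Imag = 3.7*0.1 + 5.1*3.1 = 0.37 + 15.81 = 16.18

18.5600 + 16.1800i


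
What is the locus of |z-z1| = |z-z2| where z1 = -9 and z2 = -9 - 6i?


Equal distances means the locus is the perpendicular bisector of z1 and z2.
Midpoint = ((-9+(-9))/2, (0+(-6))/2) = (-9.0000, -3.0000)

Perpendicular bisector through (-9.0000, -3.0000)


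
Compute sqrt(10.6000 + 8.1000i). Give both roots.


|z| = sqrt(112.36+65.61) = 13.3405
sqrt((|z|+a)/2) = sqrt((13.3405+10.6)/2) = sqrt(11.9703) = 3.4598
sqrt((|z|-a)/2) = sqrt((13.3405-10.6)/2) = sqrt(1.3703) = 1.1706

±(3.4598 + 1.1706i) i.e. 3.4598 + 1.1706i and -3.4598 - 1.1706i


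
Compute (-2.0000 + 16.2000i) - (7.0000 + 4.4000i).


Real: -2 - 7 = -9
Imag: 16.2 - 4.4 = 11.8

-9.0000 + 11.8000i


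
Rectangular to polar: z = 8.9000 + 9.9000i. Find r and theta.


r = sqrt(79.21+98.01) = sqrt(177.22) = 13.3124
theta = atan2(9.9, 8.9) = 48.0448 degrees

r = 13.3124, theta = 48.0448 degrees


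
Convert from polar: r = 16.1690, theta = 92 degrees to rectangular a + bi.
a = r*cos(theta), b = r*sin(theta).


a = 16.1690*cos(92°) = 16.1690*(-0.0349) = -0.5643
b = 16.1690*sin(92°) = 16.1690*0.999391 = 16.1592

-0.5643 + 16.1592i


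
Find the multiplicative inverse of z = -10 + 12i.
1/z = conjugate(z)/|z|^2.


|z|^2 = 100+144 = 244
1/z = (-10 - 12i)/244

1/z = -0.0410 - 0.0492i


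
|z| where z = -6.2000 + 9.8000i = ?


|z| = sqrt((-6.2)^2 + 9.8^2) = sqrt(38.44 + 96.04) = sqrt(134.48) = 11.5966

|z| = 11.5966


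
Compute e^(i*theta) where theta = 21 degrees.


cos(21°) = 0.9336
sin(21°) = 0.3584

e^(i*21°) = 0.9336 + 0.3584i


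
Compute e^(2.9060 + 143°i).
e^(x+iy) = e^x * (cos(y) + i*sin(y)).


e^2.9060 = 18.2835
cos(143°) = -0.79864
sin(143°) = 0.601815
Real = 18.2835*(-0.79864) = -14.6019
Imag = 18.2835*0.601815 = 11.0033

-14.6019 + 11.0033i


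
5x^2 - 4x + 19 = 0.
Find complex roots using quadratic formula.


disc = (-4)^2 - 4*5*19 = 16 - 380 = -364
sqrt(|disc|) = sqrt(364) = 19.0788
Real part = 4/(2*5) = 0.4000
Imag part = 19.0788/(2*5) = 1.9079

0.4000 ± 1.9079i


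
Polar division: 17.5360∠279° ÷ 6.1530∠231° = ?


r = 17.5360 / 6.1530 = 2.8500
theta = 279° - 231° = 48° = 48° (mod 360)

2.8500 cis(48°)


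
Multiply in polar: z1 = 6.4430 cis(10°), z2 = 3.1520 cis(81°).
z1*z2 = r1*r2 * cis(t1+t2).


r = 6.4430 * 3.1520 = 20.3083
theta = 10° + 81° = 91° = 91° (mod 360)

20.3083 cis(91°)


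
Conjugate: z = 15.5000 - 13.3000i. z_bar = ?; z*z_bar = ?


z_bar = 15.5000 + 13.3000i
z*z_bar = 15.5^2 + (-13.3)^2 = 240.25 + 176.89 = 417.14

z_bar = 15.5000 + 13.3000i, z*z_bar = 417.14


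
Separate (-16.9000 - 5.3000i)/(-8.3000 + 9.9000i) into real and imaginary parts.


Multiply by conjugate: (-16.9000 - 5.3000i)(-8.3000 - 9.9000i) / ((-8.3)^2 + 9.9^2)
Numerator real = -16.9*(-8.3) - (5.3)*9.9 = 87.8
Numerator imag = -5.3*(-8.3) - (-16.9)*9.9 = 211.3
Denominator = 166.9
Re(z) = 87.8/166.9 = 0.5261
Im(z) = 211.3/166.9 = 1.2660

Re(z) = 0.5261, Im(z) = 1.2660


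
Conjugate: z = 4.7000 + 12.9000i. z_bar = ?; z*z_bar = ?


z_bar = 4.7000 - 12.9000i
z*z_bar = 4.7^2 + 12.9^2 = 22.09 + 166.41 = 188.5

z_bar = 4.7000 - 12.9000i, z*z_bar = 188.5


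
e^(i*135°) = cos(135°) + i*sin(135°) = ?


cos(135°) = -0.7071
sin(135°) = 0.7071

e^(i*135°) = -0.7071 + 0.7071i


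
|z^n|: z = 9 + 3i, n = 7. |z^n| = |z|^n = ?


|z| = sqrt(81+9) = sqrt(90) = 9.4868
|z^7| = |z|^7 = (sqrt(90))^7 = 90^3 * sqrt(90) = 729000*sqrt(90)

|z^7| = 729000*sqrt(90) ≈ 6915901.2428


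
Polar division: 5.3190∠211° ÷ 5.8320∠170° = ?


r = 5.3190 / 5.8320 = 0.9120
theta = 211° - 170° = 41° = 41° (mod 360)

0.9120 cis(41°)


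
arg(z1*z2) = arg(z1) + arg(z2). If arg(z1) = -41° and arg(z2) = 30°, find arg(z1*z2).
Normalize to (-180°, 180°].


arg(z1*z2) = -41° + 30° = -11°
Normalized to (-180°, 180°]: -11°

-11°


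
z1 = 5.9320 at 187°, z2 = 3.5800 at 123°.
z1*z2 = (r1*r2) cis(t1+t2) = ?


r = 5.9320 * 3.5800 = 21.2366
theta = 187° + 123° = 310° = 310° (mod 360)

21.2366 cis(310°)


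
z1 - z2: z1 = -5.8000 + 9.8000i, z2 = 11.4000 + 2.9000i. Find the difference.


Real: -5.8 - 11.4 = -17.2
Imag: 9.8 - 2.9 = 6.9

-17.2000 + 6.9000i


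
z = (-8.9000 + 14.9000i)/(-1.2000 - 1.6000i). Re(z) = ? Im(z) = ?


Multiply by conjugate: (-8.9000 + 14.9000i)(-1.2000 + 1.6000i) / ((-1.2)^2 + (-1.6)^2)
Numerator real = -8.9*(-1.2) + 14.9*(-1.6) = -13.16
Numerator imag = 14.9*(-1.2) - (-8.9)*(-1.6) = -32.12
Denominator = 4
Re(z) = -13.16/4 = -3.2900
Im(z) = -32.12/4 = -8.0300

Re(z) = -3.2900, Im(z) = -8.0300


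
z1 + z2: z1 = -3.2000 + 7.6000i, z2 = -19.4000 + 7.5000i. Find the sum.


Real: -3.2 - 19.4 = -22.6
Imag: 7.6 + 7.5 = 15.1

-22.6000 + 15.1000i


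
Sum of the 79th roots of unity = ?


The sum of all 79th roots of unity is 0.
Geometric series: (1 - w^79)/(1 - w) = (1-1)/(1-w) = 0 since w^79 = 1, w ≠ 1.
Alternatively: coefficient of z^78 in z^79 - 1 is 0.

0


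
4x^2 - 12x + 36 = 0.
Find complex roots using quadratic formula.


disc = (-12)^2 - 4*4*36 = 144 - 576 = -432
sqrt(|disc|) = sqrt(432) = 20.7846
Real part = 12/(2*4) = 1.5000
Imag part = 20.7846/(2*4) = 2.5981

1.5000 ± 2.5981i


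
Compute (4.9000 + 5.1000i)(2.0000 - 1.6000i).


Real = 4.9*2 - 5.1*(-1.6) = 9.8 - (-8.16) = 17.96
Imag = 4.9*(-1.6) + 2*5.1 = -7.84 + 10.2 = 2.36

17.9600 + 2.3600i


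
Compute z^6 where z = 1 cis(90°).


r^6 = 1^6 = 1
n*theta = 6*90° = 540° = 180° (mod 360)
a = 1*cos(180°) = -1.0000
b = 1*sin(180°) = 0

1 cis(180°) = -1.0000 + 0i


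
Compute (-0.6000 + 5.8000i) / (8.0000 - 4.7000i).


Conjugate of z2 = 8.0000 + 4.7000i
Numerator: (-0.6000 + 5.8000i)(8.0000 + 4.7000i) = -32.0600 + 43.5800i
Denominator: 8^2 + (-4.7)^2 = 86.09
Result = (-32.0600 + 43.5800i)/86.09

-0.3724 + 0.5062i


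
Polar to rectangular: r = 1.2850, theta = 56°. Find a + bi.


a = 1.2850*cos(56°) = 1.2850*0.5592 = 0.7186
b = 1.2850*sin(56°) = 1.2850*0.829 = 1.0653

0.7186 + 1.0653i


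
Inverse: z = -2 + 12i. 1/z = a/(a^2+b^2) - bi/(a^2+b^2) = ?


|z|^2 = 4+144 = 148
1/z = (-2 - 12i)/148

1/z = -0.0135 - 0.0811i


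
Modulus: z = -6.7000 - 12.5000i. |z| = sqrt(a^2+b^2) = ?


|z| = sqrt((-6.7)^2 + (-12.5)^2) = sqrt(44.89 + 156.25) = sqrt(201.14) = 14.1824

|z| = 14.1824


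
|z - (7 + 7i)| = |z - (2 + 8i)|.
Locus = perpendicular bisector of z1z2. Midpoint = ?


Equal distances means the locus is the perpendicular bisector of z1 and z2.
Midpoint = ((7+2)/2, (7+8)/2) = (4.5000, 7.5000)

Perpendicular bisector through (4.5000, 7.5000)


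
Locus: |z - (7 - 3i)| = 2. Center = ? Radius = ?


|z - z0| = r is a circle with center z0 and radius r.
Center = (7, -3), radius = 2

Circle with center (7, -3) and radius 2


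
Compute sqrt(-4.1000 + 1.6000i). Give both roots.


|z| = sqrt(16.81+2.56) = 4.4011
sqrt((|z|+a)/2) = sqrt((4.4011+(-4.1))/2) = sqrt(0.1506) = 0.3880
sqrt((|z|-a)/2) = sqrt((4.4011-(-4.1))/2) = sqrt(4.2506) = 2.0617

±(0.3880 + 2.0617i) i.e. 0.3880 + 2.0617i and -0.3880 - 2.0617i


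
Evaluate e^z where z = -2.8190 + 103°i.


e^-2.8190 = 0.05967
cos(103°) = -0.225
sin(103°) = 0.9744
Real = 0.05967*(-0.225) = -0.0134
Imag = 0.05967*0.9744 = 0.0581

-0.0134 + 0.0581i


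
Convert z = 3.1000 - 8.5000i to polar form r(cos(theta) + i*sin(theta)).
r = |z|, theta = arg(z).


r = sqrt(9.61+72.25) = sqrt(81.86) = 9.0477
theta = atan2(-8.5, 3.1) = -69.9628 degrees

r = 9.0477, theta = -69.9628 degrees


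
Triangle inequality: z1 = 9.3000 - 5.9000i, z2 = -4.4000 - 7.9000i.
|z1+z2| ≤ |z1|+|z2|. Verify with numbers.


|z1| = sqrt(9.3^2 + (-5.9)^2) = sqrt(121.3) = 11.0136
|z2| = sqrt((-4.4)^2 + (-7.9)^2) = sqrt(81.77) = 9.0427
z1+z2 = 4.9000 - 13.8000i
|z1+z2| = sqrt(214.45) = 14.6441
|z1|+|z2| = 11.0136 + 9.0427 = 20.0563

|z1+z2| = 14.6441 ≤ |z1|+|z2| = 20.0563 (verified)


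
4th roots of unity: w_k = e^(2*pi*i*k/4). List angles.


The 4th roots of unity are cis(360k/4°) for k=0..3
Angle step = 360/4 = 90°
Primitive root: cis(90°)
Primitive root = 0 + 1.0000i

4 roots at angles: 0°, 90°, 180°, 270°


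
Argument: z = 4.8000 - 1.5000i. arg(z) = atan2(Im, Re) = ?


Re = 4.8, Im = -1.5
arg = atan2(-1.5, 4.8) = -17.3540 degrees

arg(z) = -17.3540 degrees


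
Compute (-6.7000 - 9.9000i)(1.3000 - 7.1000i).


Real = -6.7*1.3 - (-9.9)*(-7.1) = -8.71 - 70.29 = -79
Imag = -6.7*(-7.1) + 1.3*(-9.9) = 47.57 - (12.87) = 34.7

-79.0000 + 34.7000i


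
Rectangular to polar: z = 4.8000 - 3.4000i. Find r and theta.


r = sqrt(23.04+11.56) = sqrt(34.6) = 5.8822
theta = atan2(-3.4, 4.8) = -35.3112 degrees

r = 5.8822, theta = -35.3112 degrees


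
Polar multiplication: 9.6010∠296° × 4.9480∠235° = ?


r = 9.6010 * 4.9480 = 47.5057
theta = 296° + 235° = 531° = 171° (mod 360)

47.5057 cis(171°)


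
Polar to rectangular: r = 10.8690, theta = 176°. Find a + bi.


a = 10.8690*cos(176°) = 10.8690*(-0.99756) = -10.8425
b = 10.8690*sin(176°) = 10.8690*0.06976 = 0.7582

-10.8425 + 0.7582i


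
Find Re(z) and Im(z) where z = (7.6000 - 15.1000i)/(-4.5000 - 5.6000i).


Multiply by conjugate: (7.6000 - 15.1000i)(-4.5000 + 5.6000i) / ((-4.5)^2 + (-5.6)^2)
Numerator real = 7.6*(-4.5) - (15.1)*(-5.6) = 50.36
Numerator imag = -15.1*(-4.5) - 7.6*(-5.6) = 110.51
Denominator = 51.61
Re(z) = 50.36/51.61 = 0.9758
Im(z) = 110.51/51.61 = 2.1413

Re(z) = 0.9758, Im(z) = 2.1413


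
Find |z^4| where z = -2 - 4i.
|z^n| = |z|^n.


|z| = sqrt(4+16) = sqrt(20) = 4.4721
|z^4| = |z|^4 = (sqrt(20))^4 = 20^2 = 400

|z^4| = 400


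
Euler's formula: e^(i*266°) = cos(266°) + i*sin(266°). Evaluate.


cos(266°) = -0.0698
sin(266°) = -0.9976

e^(i*266°) = -0.0698 - 0.9976i


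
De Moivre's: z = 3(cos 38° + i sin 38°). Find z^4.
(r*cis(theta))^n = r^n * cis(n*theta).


r^4 = 3^4 = 81
n*theta = 4*38° = 152° = 152° (mod 360)
a = 81*cos(152°) = -71.5188
b = 81*sin(152°) = 38.0272

81 cis(152°) = -71.5188 + 38.0272i


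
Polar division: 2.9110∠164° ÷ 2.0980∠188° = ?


r = 2.9110 / 2.0980 = 1.3875
theta = 164° - 188° = -24° = 336° (mod 360)

1.3875 cis(336°)


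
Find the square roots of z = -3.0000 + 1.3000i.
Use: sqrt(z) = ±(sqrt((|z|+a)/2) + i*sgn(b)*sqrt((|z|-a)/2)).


|z| = sqrt(9+1.69) = 3.2696
sqrt((|z|+a)/2) = sqrt((3.2696+(-3))/2) = sqrt(0.1348) = 0.3671
sqrt((|z|-a)/2) = sqrt((3.2696-(-3))/2) = sqrt(3.1348) = 1.7705

±(0.3671 + 1.7705i) i.e. 0.3671 + 1.7705i and -0.3671 - 1.7705i


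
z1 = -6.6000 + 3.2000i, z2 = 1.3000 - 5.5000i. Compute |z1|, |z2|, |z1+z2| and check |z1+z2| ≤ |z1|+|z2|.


|z1| = sqrt((-6.6)^2 + 3.2^2) = sqrt(53.8) = 7.3348
|z2| = sqrt(1.3^2 + (-5.5)^2) = sqrt(31.94) = 5.6515
z1+z2 = -5.3000 - 2.3000i
|z1+z2| = sqrt(33.38) = 5.7775
|z1|+|z2| = 7.3348 + 5.6515 = 12.9863

|z1+z2| = 5.7775 ≤ |z1|+|z2| = 12.9863 (verified)


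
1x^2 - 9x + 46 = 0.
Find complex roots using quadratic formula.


disc = (-9)^2 - 4*1*46 = 81 - 184 = -103
sqrt(|disc|) = sqrt(103) = 10.1489
Real part = 9/(2*1) = 4.5000
Imag part = 10.1489/(2*1) = 5.0744

4.5000 ± 5.0744i


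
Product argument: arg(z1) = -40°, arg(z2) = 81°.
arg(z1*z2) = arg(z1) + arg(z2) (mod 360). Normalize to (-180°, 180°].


arg(z1*z2) = -40° + 81° = 41°
Normalized to (-180°, 180°]: 41°

41°


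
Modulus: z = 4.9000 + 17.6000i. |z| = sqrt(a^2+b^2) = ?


|z| = sqrt(4.9^2 + 17.6^2) = sqrt(24.01 + 309.76) = sqrt(333.77) = 18.2694

|z| = 18.2694


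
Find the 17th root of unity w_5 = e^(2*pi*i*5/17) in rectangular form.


Angle = 360*5/17 = 105.8824°
a = cos(105.8824°) = -0.2737
b = sin(105.8824°) = 0.9618

-0.2737 + 0.9618i


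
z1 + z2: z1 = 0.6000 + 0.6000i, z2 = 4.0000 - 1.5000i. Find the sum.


Real: 0.6 + 4 = 4.6
Imag: 0.6 - 1.5 = -0.9

4.6000 - 0.9000i


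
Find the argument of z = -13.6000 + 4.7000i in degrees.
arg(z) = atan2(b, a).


Re = -13.6, Im = 4.7
arg = atan2(4.7, -13.6) = 160.9355 degrees

arg(z) = 160.9355 degrees


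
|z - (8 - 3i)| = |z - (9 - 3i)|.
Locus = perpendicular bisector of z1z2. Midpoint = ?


Equal distances means the locus is the perpendicular bisector of z1 and z2.
Midpoint = ((8+9)/2, (-3+(-3))/2) = (8.5000, -3.0000)

Perpendicular bisector through (8.5000, -3.0000)


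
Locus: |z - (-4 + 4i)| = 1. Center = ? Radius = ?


|z - z0| = r is a circle with center z0 and radius r.
Center = (-4, 4), radius = 1

Circle with center (-4, 4) and radius 1


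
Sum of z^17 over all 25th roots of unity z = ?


The roots are w_k = w^k with w = e^(2*pi*i/25), and (w^k)^17 = (w^17)^k.
So S = 1 + u + u^2 + ... + u^(24) with u = w^17.
17 = 0*25 + 17, so 17 is not a multiple of 25: u = w^17 ≠ 1 (w is a primitive 25th root), while u^25 = (w^25)^17 = 1.
Geometric series: S = (1 - u^25)/(1 - u) = (1 - 1)/(1 - u) = 0

S = 0


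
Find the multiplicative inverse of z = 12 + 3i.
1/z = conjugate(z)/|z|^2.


|z|^2 = 144+9 = 153
1/z = (12 - 3i)/153

1/z = 0.0784 - 0.0196i


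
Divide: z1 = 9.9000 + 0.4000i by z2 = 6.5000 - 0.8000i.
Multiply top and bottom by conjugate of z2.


Conjugate of z2 = 6.5000 + 0.8000i
Numerator: (9.9000 + 0.4000i)(6.5000 + 0.8000i) = 64.0300 + 10.5200i
Denominator: 6.5^2 + (-0.8)^2 = 42.89
Result = (64.0300 + 10.5200i)/42.89

1.4929 + 0.2453i


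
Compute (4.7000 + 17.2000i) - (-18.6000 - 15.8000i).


Real: 4.7 + 18.6 = 23.3
Imag: 17.2 + 15.8 = 33

23.3000 + 33.0000i


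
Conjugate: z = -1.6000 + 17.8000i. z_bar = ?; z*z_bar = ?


z_bar = -1.6000 - 17.8000i
z*z_bar = (-1.6)^2 + 17.8^2 = 2.56 + 316.84 = 319.4

z_bar = -1.6000 - 17.8000i, z*z_bar = 319.4


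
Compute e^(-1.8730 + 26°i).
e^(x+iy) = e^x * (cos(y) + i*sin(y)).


e^-1.8730 = 0.1537
cos(26°) = 0.8988
sin(26°) = 0.4384
Real = 0.1537*0.8988 = 0.1381
Imag = 0.1537*0.4384 = 0.0674

0.1381 + 0.0674i


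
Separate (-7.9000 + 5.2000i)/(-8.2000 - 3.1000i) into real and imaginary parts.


Multiply by conjugate: (-7.9000 + 5.2000i)(-8.2000 + 3.1000i) / ((-8.2)^2 + (-3.1)^2)
Numerator real = -7.9*(-8.2) + 5.2*(-3.1) = 48.66
Numerator imag = 5.2*(-8.2) - (-7.9)*(-3.1) = -67.13
Denominator = 76.85
Re(z) = 48.66/76.85 = 0.6332
Im(z) = -67.13/76.85 = -0.8735

Re(z) = 0.6332, Im(z) = -0.8735


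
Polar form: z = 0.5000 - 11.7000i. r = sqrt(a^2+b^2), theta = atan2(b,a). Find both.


r = sqrt(0.25+136.89) = sqrt(137.14) = 11.7107
theta = atan2(-11.7, 0.5) = -87.5530 degrees

r = 11.7107, theta = -87.5530 degrees


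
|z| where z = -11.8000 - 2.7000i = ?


|z| = sqrt((-11.8)^2 + (-2.7)^2) = sqrt(139.24 + 7.29) = sqrt(146.53) = 12.1050

|z| = 12.1050


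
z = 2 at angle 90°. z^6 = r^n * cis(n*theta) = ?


r^6 = 2^6 = 64
n*theta = 6*90° = 540° = 180° (mod 360)
a = 64*cos(180°) = -64.0000
b = 64*sin(180°) = 0

64 cis(180°) = -64.0000 + 0i


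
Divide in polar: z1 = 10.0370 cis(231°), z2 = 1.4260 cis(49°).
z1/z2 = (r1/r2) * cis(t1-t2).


r = 10.0370 / 1.4260 = 7.0386
theta = 231° - 49° = 182° = 182° (mod 360)

7.0386 cis(182°)


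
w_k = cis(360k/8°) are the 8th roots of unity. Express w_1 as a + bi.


Angle = 360*1/8 = 45°
a = cos(45°) = 0.7071
b = sin(45°) = 0.7071

0.7071 + 0.7071i


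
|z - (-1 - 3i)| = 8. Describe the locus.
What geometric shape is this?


|z - z0| = r is a circle with center z0 and radius r.
Center = (-1, -3), radius = 8

Circle with center (-1, -3) and radius 8


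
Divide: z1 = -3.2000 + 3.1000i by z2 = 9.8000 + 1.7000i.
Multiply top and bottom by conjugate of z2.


Conjugate of z2 = 9.8000 - 1.7000i
Numerator: (-3.2000 + 3.1000i)(9.8000 - 1.7000i) = -26.0900 + 35.8200i
Denominator: 9.8^2 + 1.7^2 = 98.93
Result = (-26.0900 + 35.8200i)/98.93

-0.2637 + 0.3621i


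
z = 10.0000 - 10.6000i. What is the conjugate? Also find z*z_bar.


z_bar = 10.0000 + 10.6000i
z*z_bar = 10^2 + (-10.6)^2 = 100 + 112.36 = 212.36

z_bar = 10.0000 + 10.6000i, z*z_bar = 212.36


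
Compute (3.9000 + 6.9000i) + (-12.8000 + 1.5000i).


Real: 3.9 - 12.8 = -8.9
Imag: 6.9 + 1.5 = 8.4

-8.9000 + 8.4000i


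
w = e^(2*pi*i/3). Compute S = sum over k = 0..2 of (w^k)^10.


The roots are w_k = w^k with w = e^(2*pi*i/3), and (w^k)^10 = (w^10)^k.
So S = 1 + u + u^2 + ... + u^(2) with u = w^10.
10 = 3*3 + 1, so 10 is not a multiple of 3: u = (w^3)^3 * w^1 = w^1 ≠ 1 (w is a primitive 3th root), while u^3 = (w^3)^10 = 1.
Geometric series: S = (1 - u^3)/(1 - u) = (1 - 1)/(1 - u) = 0

S = 0


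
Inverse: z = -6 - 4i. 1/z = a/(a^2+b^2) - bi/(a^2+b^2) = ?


|z|^2 = 36+16 = 52
1/z = (-6 + 4i)/52

1/z = -0.1154 + 0.0769i


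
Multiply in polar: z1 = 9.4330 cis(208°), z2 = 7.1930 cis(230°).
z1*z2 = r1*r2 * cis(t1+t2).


r = 9.4330 * 7.1930 = 67.8516
theta = 208° + 230° = 438° = 78° (mod 360)

67.8516 cis(78°)


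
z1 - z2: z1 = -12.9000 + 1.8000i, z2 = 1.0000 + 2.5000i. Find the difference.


Real: -12.9 - 1 = -13.9
Imag: 1.8 - 2.5 = -0.7

-13.9000 - 0.7000i


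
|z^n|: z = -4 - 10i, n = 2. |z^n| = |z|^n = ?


|z| = sqrt(16+100) = sqrt(116) = 10.7703
|z^2| = |z|^2 = (sqrt(116))^2 = 116

|z^2| = 116


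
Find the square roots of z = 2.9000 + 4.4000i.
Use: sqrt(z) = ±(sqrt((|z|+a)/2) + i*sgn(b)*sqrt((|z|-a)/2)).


|z| = sqrt(8.41+19.36) = 5.2697
sqrt((|z|+a)/2) = sqrt((5.2697+2.9)/2) = sqrt(4.0849) = 2.0211
sqrt((|z|-a)/2) = sqrt((5.2697-2.9)/2) = sqrt(1.1849) = 1.0885

±(2.0211 + 1.0885i) i.e. 2.0211 + 1.0885i and -2.0211 - 1.0885i


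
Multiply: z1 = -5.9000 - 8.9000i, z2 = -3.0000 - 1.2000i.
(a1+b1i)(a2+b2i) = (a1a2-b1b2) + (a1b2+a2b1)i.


Real = -5.9*(-3) - (-8.9)*(-1.2) = 17.7 - 10.68 = 7.02
Imag = -5.9*(-1.2) - (3)*(-8.9) = 7.08 + 26.7 = 33.78

7.0200 + 33.7800i


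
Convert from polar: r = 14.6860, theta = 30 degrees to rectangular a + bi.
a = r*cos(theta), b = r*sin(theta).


a = 14.6860*cos(30°) = 14.6860*0.866025 = 12.7184
b = 14.6860*sin(30°) = 14.6860*0.5 = 7.3430

12.7184 + 7.3430i


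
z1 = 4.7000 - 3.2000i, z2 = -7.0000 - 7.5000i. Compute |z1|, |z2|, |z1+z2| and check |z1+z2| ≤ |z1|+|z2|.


|z1| = sqrt(4.7^2 + (-3.2)^2) = sqrt(32.33) = 5.6859
|z2| = sqrt((-7)^2 + (-7.5)^2) = sqrt(105.25) = 10.2591
z1+z2 = -2.3000 - 10.7000i
|z1+z2| = sqrt(119.78) = 10.9444
|z1|+|z2| = 5.6859 + 10.2591 = 15.9450

|z1+z2| = 10.9444 ≤ |z1|+|z2| = 15.9450 (verified)


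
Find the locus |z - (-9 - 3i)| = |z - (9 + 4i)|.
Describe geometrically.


Equal distances means the locus is the perpendicular bisector of z1 and z2.
Midpoint = ((-9+9)/2, (-3+4)/2) = (0, 0.5000)

Perpendicular bisector through (0, 0.5000)


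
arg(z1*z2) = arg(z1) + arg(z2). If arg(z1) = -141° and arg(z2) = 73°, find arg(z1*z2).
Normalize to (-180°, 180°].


arg(z1*z2) = -141° + 73° = -68°
Normalized to (-180°, 180°]: -68°

-68°


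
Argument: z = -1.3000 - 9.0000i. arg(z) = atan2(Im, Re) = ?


Re = -1.3, Im = -9
arg = atan2(-9, -1.3) = -98.2192 degrees

arg(z) = -98.2192 degrees


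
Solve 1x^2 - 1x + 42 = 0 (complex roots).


disc = (-1)^2 - 4*1*42 = 1 - 168 = -167
sqrt(|disc|) = sqrt(167) = 12.9228
Real part = 1/(2*1) = 0.5000
Imag part = 12.9228/(2*1) = 6.4614

0.5000 ± 6.4614i


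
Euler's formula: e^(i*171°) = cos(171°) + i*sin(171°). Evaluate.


cos(171°) = -0.9877
sin(171°) = 0.1564

e^(i*171°) = -0.9877 + 0.1564i


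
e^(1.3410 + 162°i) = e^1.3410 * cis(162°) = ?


e^1.3410 = 3.8229
cos(162°) = -0.95106
sin(162°) = 0.309
Real = 3.8229*(-0.95106) = -3.6358
Imag = 3.8229*0.309 = 1.1813

-3.6358 + 1.1813i


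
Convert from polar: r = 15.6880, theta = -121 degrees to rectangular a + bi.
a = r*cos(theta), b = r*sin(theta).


a = 15.6880*cos(-121°) = 15.6880*(-0.51504) = -8.0799
b = 15.6880*sin(-121°) = 15.6880*(-0.857167) = -13.4472

-8.0799 - 13.4472i


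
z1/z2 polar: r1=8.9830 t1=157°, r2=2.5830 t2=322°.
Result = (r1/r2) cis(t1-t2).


r = 8.9830 / 2.5830 = 3.4777
theta = 157° - 322° = -165° = 195° (mod 360)

3.4777 cis(195°)


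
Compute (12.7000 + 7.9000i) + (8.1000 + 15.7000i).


Real: 12.7 + 8.1 = 20.8
Imag: 7.9 + 15.7 = 23.6

20.8000 + 23.6000i


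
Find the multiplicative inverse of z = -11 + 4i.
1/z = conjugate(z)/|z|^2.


|z|^2 = 121+16 = 137
1/z = (-11 - 4i)/137

1/z = -0.0803 - 0.0292i


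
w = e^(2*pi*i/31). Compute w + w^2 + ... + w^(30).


With w = e^(2*pi*i/31), all 31 of the 31th roots of unity w^0 = 1, w, ..., w^(30) sum to 0: 1 + w + ... + w^(30) = (1 - w^31)/(1 - w) = 0 since w^31 = 1, w ≠ 1.
Removing the root 1: w + w^2 + ... + w^(30) = 0 - 1 = -1

Sum = -1


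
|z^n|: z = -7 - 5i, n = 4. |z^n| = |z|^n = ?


|z| = sqrt(49+25) = sqrt(74) = 8.6023
|z^4| = |z|^4 = (sqrt(74))^4 = 74^2 = 5476

|z^4| = 5476


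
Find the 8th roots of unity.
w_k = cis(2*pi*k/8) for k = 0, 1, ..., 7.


The 8th roots of unity are cis(360k/8°) for k=0..7
Angle step = 360/8 = 45°
Primitive root: cis(45°)
Primitive root = 0.7071 + 0.7071i

8 roots at angles: 0°, 45°, 90°, 135°, 180°, 225°, 270°, 315°


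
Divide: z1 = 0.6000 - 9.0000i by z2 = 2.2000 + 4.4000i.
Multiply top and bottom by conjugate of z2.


Conjugate of z2 = 2.2000 - 4.4000i
Numerator: (0.6000 - 9.0000i)(2.2000 - 4.4000i) = -38.2800 - 22.4400i
Denominator: 2.2^2 + 4.4^2 = 24.2
Result = (-38.2800 - 22.4400i)/24.2

-1.5818 - 0.9273i


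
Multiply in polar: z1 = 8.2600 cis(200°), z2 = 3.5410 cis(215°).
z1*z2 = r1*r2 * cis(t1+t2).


r = 8.2600 * 3.5410 = 29.2487
theta = 200° + 215° = 415° = 55° (mod 360)

29.2487 cis(55°)


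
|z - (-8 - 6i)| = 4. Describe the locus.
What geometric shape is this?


|z - z0| = r is a circle with center z0 and radius r.
Center = (-8, -6), radius = 4

Circle with center (-8, -6) and radius 4


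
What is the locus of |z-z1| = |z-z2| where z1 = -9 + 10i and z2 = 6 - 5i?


Equal distances means the locus is the perpendicular bisector of z1 and z2.
Midpoint = ((-9+6)/2, (10+(-5))/2) = (-1.5000, 2.5000)

Perpendicular bisector through (-1.5000, 2.5000)


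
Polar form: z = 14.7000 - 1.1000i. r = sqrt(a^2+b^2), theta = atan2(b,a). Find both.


r = sqrt(216.09+1.21) = sqrt(217.3) = 14.7411
theta = atan2(-1.1, 14.7) = -4.2795 degrees

r = 14.7411, theta = -4.2795 degrees


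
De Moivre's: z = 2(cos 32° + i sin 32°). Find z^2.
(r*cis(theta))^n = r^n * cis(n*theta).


r^2 = 2^2 = 4
n*theta = 2*32° = 64° = 64° (mod 360)
a = 4*cos(64°) = 1.7535
b = 4*sin(64°) = 3.5952

4 cis(64°) = 1.7535 + 3.5952i


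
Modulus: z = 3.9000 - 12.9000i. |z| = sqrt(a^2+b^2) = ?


|z| = sqrt(3.9^2 + (-12.9)^2) = sqrt(15.21 + 166.41) = sqrt(181.62) = 13.4766

|z| = 13.4766


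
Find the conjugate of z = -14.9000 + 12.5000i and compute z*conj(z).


z_bar = -14.9000 - 12.5000i
z*z_bar = (-14.9)^2 + 12.5^2 = 222.01 + 156.25 = 378.26

z_bar = -14.9000 - 12.5000i, z*z_bar = 378.26


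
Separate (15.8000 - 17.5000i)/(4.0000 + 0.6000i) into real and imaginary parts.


Multiply by conjugate: (15.8000 - 17.5000i)(4.0000 - 0.6000i) / (4^2 + 0.6^2)
Numerator real = 15.8*4 - (17.5)*0.6 = 52.7
Numerator imag = -17.5*4 - 15.8*0.6 = -79.48
Denominator = 16.36
Re(z) = 52.7/16.36 = 3.2213
Im(z) = -79.48/16.36 = -4.8582

Re(z) = 3.2213, Im(z) = -4.8582


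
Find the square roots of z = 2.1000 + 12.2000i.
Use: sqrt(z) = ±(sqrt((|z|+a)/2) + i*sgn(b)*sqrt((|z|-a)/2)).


|z| = sqrt(4.41+148.84) = 12.3794
sqrt((|z|+a)/2) = sqrt((12.3794+2.1)/2) = sqrt(7.2397) = 2.6907
sqrt((|z|-a)/2) = sqrt((12.3794-2.1)/2) = sqrt(5.1397) = 2.2671

±(2.6907 + 2.2671i) i.e. 2.6907 + 2.2671i and -2.6907 - 2.2671i


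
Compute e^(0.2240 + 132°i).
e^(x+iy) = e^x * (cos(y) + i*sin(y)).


e^0.2240 = 1.2511
cos(132°) = -0.6691
sin(132°) = 0.7431
Real = 1.2511*(-0.6691) = -0.8371
Imag = 1.2511*0.7431 = 0.9297

-0.8371 + 0.9297i


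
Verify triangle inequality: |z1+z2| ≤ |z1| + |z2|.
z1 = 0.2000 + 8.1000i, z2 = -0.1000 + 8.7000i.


|z1| = sqrt(0.2^2 + 8.1^2) = sqrt(65.65) = 8.1025
|z2| = sqrt((-0.1)^2 + 8.7^2) = sqrt(75.7) = 8.7006
z1+z2 = 0.1000 + 16.8000i
|z1+z2| = sqrt(282.25) = 16.8003
|z1|+|z2| = 8.1025 + 8.7006 = 16.8031

|z1+z2| = 16.8003 ≤ |z1|+|z2| = 16.8031 (verified)


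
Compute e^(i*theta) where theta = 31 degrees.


cos(31°) = 0.8572
sin(31°) = 0.5150

e^(i*31°) = 0.8572 + 0.5150i


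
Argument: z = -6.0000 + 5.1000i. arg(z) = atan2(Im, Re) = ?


Re = -6, Im = 5.1
arg = atan2(5.1, -6) = 139.6355 degrees

arg(z) = 139.6355 degrees


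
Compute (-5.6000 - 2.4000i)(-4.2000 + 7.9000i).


Real = -5.6*(-4.2) - (-2.4)*7.9 = 23.52 - (-18.96) = 42.48
Imag = -5.6*7.9 - (4.2)*(-2.4) = -44.24 + 10.08 = -34.16

42.4800 - 34.1600i


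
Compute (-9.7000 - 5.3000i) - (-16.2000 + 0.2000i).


Real: -9.7 + 16.2 = 6.5
Imag: -5.3 - 0.2 = -5.5

6.5000 - 5.5000i


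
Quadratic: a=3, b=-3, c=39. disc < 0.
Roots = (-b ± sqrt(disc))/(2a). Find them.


disc = (-3)^2 - 4*3*39 = 9 - 468 = -459
sqrt(|disc|) = sqrt(459) = 21.4243
Real part = 3/(2*3) = 0.5000
Imag part = 21.4243/(2*3) = 3.5707

0.5000 ± 3.5707i


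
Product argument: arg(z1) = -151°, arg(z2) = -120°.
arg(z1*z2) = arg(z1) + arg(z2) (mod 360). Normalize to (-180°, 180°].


arg(z1*z2) = -151° - 120° = -271°
Normalized to (-180°, 180°]: 89°

89°


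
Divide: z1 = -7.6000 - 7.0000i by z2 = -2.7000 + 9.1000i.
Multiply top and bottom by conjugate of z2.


Conjugate of z2 = -2.7000 - 9.1000i
Numerator: (-7.6000 - 7.0000i)(-2.7000 - 9.1000i) = -43.1800 + 88.0600i
Denominator: (-2.7)^2 + 9.1^2 = 90.1
Result = (-43.1800 + 88.0600i)/90.1

-0.4792 + 0.9774i


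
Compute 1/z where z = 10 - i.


|z|^2 = 100+1 = 101
1/z = (10 + 1i)/101

1/z = 0.0990 + 0.0099i


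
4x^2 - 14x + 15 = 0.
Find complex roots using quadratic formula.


disc = (-14)^2 - 4*4*15 = 196 - 240 = -44
sqrt(|disc|) = sqrt(44) = 6.6332
Real part = 14/(2*4) = 1.7500
Imag part = 6.6332/(2*4) = 0.8292

1.7500 ± 0.8292i


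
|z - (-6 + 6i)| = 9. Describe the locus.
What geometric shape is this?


|z - z0| = r is a circle with center z0 and radius r.
Center = (-6, 6), radius = 9

Circle with center (-6, 6) and radius 9


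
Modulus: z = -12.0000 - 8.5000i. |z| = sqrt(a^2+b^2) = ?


|z| = sqrt((-12)^2 + (-8.5)^2) = sqrt(144 + 72.25) = sqrt(216.25) = 14.7054

|z| = 14.7054


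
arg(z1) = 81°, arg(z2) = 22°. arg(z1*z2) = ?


arg(z1*z2) = 81° + 22° = 103°
Normalized to (-180°, 180°]: 103°

103°


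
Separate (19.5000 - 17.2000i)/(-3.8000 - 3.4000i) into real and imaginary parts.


Multiply by conjugate: (19.5000 - 17.2000i)(-3.8000 + 3.4000i) / ((-3.8)^2 + (-3.4)^2)
Numerator real = 19.5*(-3.8) - (17.2)*(-3.4) = -15.62
Numerator imag = -17.2*(-3.8) - 19.5*(-3.4) = 131.66
Denominator = 26
Re(z) = -15.62/26 = -0.6008
Im(z) = 131.66/26 = 5.0638

Re(z) = -0.6008, Im(z) = 5.0638


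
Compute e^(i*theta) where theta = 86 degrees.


cos(86°) = 0.0698
sin(86°) = 0.9976

e^(i*86°) = 0.0698 + 0.9976i


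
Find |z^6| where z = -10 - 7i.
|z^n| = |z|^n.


|z| = sqrt(100+49) = sqrt(149) = 12.2066
|z^6| = |z|^6 = (sqrt(149))^6 = 149^3 = 3307949

|z^6| = 3307949


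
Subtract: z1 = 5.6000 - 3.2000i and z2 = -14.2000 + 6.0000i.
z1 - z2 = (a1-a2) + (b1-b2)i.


Real: 5.6 + 14.2 = 19.8
Imag: -3.2 - 6 = -9.2

19.8000 - 9.2000i


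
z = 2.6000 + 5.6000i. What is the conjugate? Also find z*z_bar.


z_bar = 2.6000 - 5.6000i
z*z_bar = 2.6^2 + 5.6^2 = 6.76 + 31.36 = 38.12

z_bar = 2.6000 - 5.6000i, z*z_bar = 38.12


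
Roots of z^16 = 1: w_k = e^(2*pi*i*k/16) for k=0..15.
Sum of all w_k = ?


The sum of all 16th roots of unity is 0.
Geometric series: (1 - w^16)/(1 - w) = (1-1)/(1-w) = 0 since w^16 = 1, w ≠ 1.
Alternatively: coefficient of z^15 in z^16 - 1 is 0.

0


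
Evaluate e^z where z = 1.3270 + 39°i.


e^1.3270 = 3.76972
cos(39°) = 0.77715
sin(39°) = 0.62932
Real = 3.76972*0.77715 = 2.9296
Imag = 3.76972*0.62932 = 2.3724

2.9296 + 2.3724i


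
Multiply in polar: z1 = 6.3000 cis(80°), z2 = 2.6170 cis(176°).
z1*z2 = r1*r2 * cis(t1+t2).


r = 6.3000 * 2.6170 = 16.4871
theta = 80° + 176° = 256° = 256° (mod 360)

16.4871 cis(256°)


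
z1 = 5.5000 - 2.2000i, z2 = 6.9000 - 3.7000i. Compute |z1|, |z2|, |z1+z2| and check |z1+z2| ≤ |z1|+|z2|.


|z1| = sqrt(5.5^2 + (-2.2)^2) = sqrt(35.09) = 5.9237
|z2| = sqrt(6.9^2 + (-3.7)^2) = sqrt(61.3) = 7.8294
z1+z2 = 12.4000 - 5.9000i
|z1+z2| = sqrt(188.57) = 13.7321
|z1|+|z2| = 5.9237 + 7.8294 = 13.7531

|z1+z2| = 13.7321 ≤ |z1|+|z2| = 13.7531 (verified)


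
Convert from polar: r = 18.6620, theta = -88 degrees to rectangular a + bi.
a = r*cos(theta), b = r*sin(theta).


a = 18.6620*cos(-88°) = 18.6620*0.0349 = 0.6513
b = 18.6620*sin(-88°) = 18.6620*(-0.99939) = -18.6506

0.6513 - 18.6506i


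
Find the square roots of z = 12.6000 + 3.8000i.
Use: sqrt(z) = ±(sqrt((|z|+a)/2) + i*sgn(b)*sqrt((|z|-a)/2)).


|z| = sqrt(158.76+14.44) = 13.1605
sqrt((|z|+a)/2) = sqrt((13.1605+12.6)/2) = sqrt(12.8803) = 3.5889
sqrt((|z|-a)/2) = sqrt((13.1605-12.6)/2) = sqrt(0.2803) = 0.5294

±(3.5889 + 0.5294i) i.e. 3.5889 + 0.5294i and -3.5889 - 0.5294i


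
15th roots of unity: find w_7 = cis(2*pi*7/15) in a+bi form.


Angle = 360*7/15 = 168°
a = cos(168°) = -0.9781
b = sin(168°) = 0.2079

-0.9781 + 0.2079i


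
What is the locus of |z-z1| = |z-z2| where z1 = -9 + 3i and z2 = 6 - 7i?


Equal distances means the locus is the perpendicular bisector of z1 and z2.
Midpoint = ((-9+6)/2, (3+(-7))/2) = (-1.5000, -2.0000)

Perpendicular bisector through (-1.5000, -2.0000)


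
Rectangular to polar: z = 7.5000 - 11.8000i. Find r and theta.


r = sqrt(56.25+139.24) = sqrt(195.49) = 13.9818
theta = atan2(-11.8, 7.5) = -57.5602 degrees

r = 13.9818, theta = -57.5602 degrees


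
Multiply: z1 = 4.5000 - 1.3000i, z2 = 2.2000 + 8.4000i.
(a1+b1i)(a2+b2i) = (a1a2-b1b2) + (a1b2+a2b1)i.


Real = 4.5*2.2 - (-1.3)*8.4 = 9.9 - (-10.92) = 20.82
Imag = 4.5*8.4 + 2.2*(-1.3) = 37.8 - (2.86) = 34.94

20.8200 + 34.9400i


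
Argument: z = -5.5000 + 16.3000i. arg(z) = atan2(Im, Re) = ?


Re = -5.5, Im = 16.3
arg = atan2(16.3, -5.5) = 108.6456 degrees

arg(z) = 108.6456 degrees


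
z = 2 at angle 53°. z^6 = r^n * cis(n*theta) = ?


r^6 = 2^6 = 64
n*theta = 6*53° = 318° = 318° (mod 360)
a = 64*cos(318°) = 47.5613
b = 64*sin(318°) = -42.8244

64 cis(318°) = 47.5613 - 42.8244i


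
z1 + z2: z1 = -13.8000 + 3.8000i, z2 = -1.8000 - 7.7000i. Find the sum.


Real: -13.8 - 1.8 = -15.6
Imag: 3.8 - 7.7 = -3.9

-15.6000 - 3.9000i


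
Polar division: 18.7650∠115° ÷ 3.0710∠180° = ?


r = 18.7650 / 3.0710 = 6.1104
theta = 115° - 180° = -65° = 295° (mod 360)

6.1104 cis(295°)


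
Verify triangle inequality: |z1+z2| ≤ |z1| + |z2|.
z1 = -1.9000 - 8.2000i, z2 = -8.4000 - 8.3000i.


|z1| = sqrt((-1.9)^2 + (-8.2)^2) = sqrt(70.85) = 8.4172
|z2| = sqrt((-8.4)^2 + (-8.3)^2) = sqrt(139.45) = 11.8089
z1+z2 = -10.3000 - 16.5000i
|z1+z2| = sqrt(378.34) = 19.4510
|z1|+|z2| = 8.4172 + 11.8089 = 20.2261

|z1+z2| = 19.4510 ≤ |z1|+|z2| = 20.2261 (verified)
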